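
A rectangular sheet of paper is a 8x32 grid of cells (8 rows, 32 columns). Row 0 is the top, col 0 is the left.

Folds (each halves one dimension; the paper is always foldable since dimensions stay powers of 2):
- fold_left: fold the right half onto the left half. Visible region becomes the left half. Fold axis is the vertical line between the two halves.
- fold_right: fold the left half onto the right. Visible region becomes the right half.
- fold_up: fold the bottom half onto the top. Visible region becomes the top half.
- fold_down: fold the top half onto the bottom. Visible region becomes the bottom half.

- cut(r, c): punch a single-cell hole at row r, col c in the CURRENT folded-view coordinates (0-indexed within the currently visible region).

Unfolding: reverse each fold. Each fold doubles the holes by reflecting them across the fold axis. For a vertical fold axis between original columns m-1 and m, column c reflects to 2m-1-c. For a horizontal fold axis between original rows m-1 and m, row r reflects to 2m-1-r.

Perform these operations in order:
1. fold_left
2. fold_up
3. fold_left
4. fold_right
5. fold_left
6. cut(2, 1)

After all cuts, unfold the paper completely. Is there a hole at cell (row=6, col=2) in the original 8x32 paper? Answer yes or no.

Answer: no

Derivation:
Op 1 fold_left: fold axis v@16; visible region now rows[0,8) x cols[0,16) = 8x16
Op 2 fold_up: fold axis h@4; visible region now rows[0,4) x cols[0,16) = 4x16
Op 3 fold_left: fold axis v@8; visible region now rows[0,4) x cols[0,8) = 4x8
Op 4 fold_right: fold axis v@4; visible region now rows[0,4) x cols[4,8) = 4x4
Op 5 fold_left: fold axis v@6; visible region now rows[0,4) x cols[4,6) = 4x2
Op 6 cut(2, 1): punch at orig (2,5); cuts so far [(2, 5)]; region rows[0,4) x cols[4,6) = 4x2
Unfold 1 (reflect across v@6): 2 holes -> [(2, 5), (2, 6)]
Unfold 2 (reflect across v@4): 4 holes -> [(2, 1), (2, 2), (2, 5), (2, 6)]
Unfold 3 (reflect across v@8): 8 holes -> [(2, 1), (2, 2), (2, 5), (2, 6), (2, 9), (2, 10), (2, 13), (2, 14)]
Unfold 4 (reflect across h@4): 16 holes -> [(2, 1), (2, 2), (2, 5), (2, 6), (2, 9), (2, 10), (2, 13), (2, 14), (5, 1), (5, 2), (5, 5), (5, 6), (5, 9), (5, 10), (5, 13), (5, 14)]
Unfold 5 (reflect across v@16): 32 holes -> [(2, 1), (2, 2), (2, 5), (2, 6), (2, 9), (2, 10), (2, 13), (2, 14), (2, 17), (2, 18), (2, 21), (2, 22), (2, 25), (2, 26), (2, 29), (2, 30), (5, 1), (5, 2), (5, 5), (5, 6), (5, 9), (5, 10), (5, 13), (5, 14), (5, 17), (5, 18), (5, 21), (5, 22), (5, 25), (5, 26), (5, 29), (5, 30)]
Holes: [(2, 1), (2, 2), (2, 5), (2, 6), (2, 9), (2, 10), (2, 13), (2, 14), (2, 17), (2, 18), (2, 21), (2, 22), (2, 25), (2, 26), (2, 29), (2, 30), (5, 1), (5, 2), (5, 5), (5, 6), (5, 9), (5, 10), (5, 13), (5, 14), (5, 17), (5, 18), (5, 21), (5, 22), (5, 25), (5, 26), (5, 29), (5, 30)]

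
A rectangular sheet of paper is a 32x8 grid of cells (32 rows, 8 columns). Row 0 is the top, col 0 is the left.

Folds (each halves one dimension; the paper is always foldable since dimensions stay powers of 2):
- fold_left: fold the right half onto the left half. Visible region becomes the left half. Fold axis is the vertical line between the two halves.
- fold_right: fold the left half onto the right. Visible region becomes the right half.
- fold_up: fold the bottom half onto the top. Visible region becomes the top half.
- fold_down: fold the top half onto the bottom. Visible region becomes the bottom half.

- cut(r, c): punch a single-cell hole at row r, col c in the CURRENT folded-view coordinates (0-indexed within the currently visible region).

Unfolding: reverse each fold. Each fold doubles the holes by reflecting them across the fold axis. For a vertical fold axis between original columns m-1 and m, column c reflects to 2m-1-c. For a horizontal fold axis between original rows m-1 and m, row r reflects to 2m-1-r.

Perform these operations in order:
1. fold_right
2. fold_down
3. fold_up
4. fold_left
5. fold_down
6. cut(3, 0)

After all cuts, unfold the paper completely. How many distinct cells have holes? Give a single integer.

Answer: 32

Derivation:
Op 1 fold_right: fold axis v@4; visible region now rows[0,32) x cols[4,8) = 32x4
Op 2 fold_down: fold axis h@16; visible region now rows[16,32) x cols[4,8) = 16x4
Op 3 fold_up: fold axis h@24; visible region now rows[16,24) x cols[4,8) = 8x4
Op 4 fold_left: fold axis v@6; visible region now rows[16,24) x cols[4,6) = 8x2
Op 5 fold_down: fold axis h@20; visible region now rows[20,24) x cols[4,6) = 4x2
Op 6 cut(3, 0): punch at orig (23,4); cuts so far [(23, 4)]; region rows[20,24) x cols[4,6) = 4x2
Unfold 1 (reflect across h@20): 2 holes -> [(16, 4), (23, 4)]
Unfold 2 (reflect across v@6): 4 holes -> [(16, 4), (16, 7), (23, 4), (23, 7)]
Unfold 3 (reflect across h@24): 8 holes -> [(16, 4), (16, 7), (23, 4), (23, 7), (24, 4), (24, 7), (31, 4), (31, 7)]
Unfold 4 (reflect across h@16): 16 holes -> [(0, 4), (0, 7), (7, 4), (7, 7), (8, 4), (8, 7), (15, 4), (15, 7), (16, 4), (16, 7), (23, 4), (23, 7), (24, 4), (24, 7), (31, 4), (31, 7)]
Unfold 5 (reflect across v@4): 32 holes -> [(0, 0), (0, 3), (0, 4), (0, 7), (7, 0), (7, 3), (7, 4), (7, 7), (8, 0), (8, 3), (8, 4), (8, 7), (15, 0), (15, 3), (15, 4), (15, 7), (16, 0), (16, 3), (16, 4), (16, 7), (23, 0), (23, 3), (23, 4), (23, 7), (24, 0), (24, 3), (24, 4), (24, 7), (31, 0), (31, 3), (31, 4), (31, 7)]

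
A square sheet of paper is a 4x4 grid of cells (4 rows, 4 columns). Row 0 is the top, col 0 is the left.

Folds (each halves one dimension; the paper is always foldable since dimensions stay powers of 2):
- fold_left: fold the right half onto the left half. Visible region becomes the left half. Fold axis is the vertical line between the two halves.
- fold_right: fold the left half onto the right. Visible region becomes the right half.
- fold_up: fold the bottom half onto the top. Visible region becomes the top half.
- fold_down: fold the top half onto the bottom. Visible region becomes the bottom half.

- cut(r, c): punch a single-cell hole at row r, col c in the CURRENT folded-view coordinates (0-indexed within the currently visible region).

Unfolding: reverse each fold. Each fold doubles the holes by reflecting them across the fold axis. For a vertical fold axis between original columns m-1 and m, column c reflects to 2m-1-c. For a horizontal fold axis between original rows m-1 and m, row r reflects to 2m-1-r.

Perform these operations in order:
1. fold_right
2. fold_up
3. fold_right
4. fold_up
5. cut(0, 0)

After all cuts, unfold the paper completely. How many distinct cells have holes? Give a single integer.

Op 1 fold_right: fold axis v@2; visible region now rows[0,4) x cols[2,4) = 4x2
Op 2 fold_up: fold axis h@2; visible region now rows[0,2) x cols[2,4) = 2x2
Op 3 fold_right: fold axis v@3; visible region now rows[0,2) x cols[3,4) = 2x1
Op 4 fold_up: fold axis h@1; visible region now rows[0,1) x cols[3,4) = 1x1
Op 5 cut(0, 0): punch at orig (0,3); cuts so far [(0, 3)]; region rows[0,1) x cols[3,4) = 1x1
Unfold 1 (reflect across h@1): 2 holes -> [(0, 3), (1, 3)]
Unfold 2 (reflect across v@3): 4 holes -> [(0, 2), (0, 3), (1, 2), (1, 3)]
Unfold 3 (reflect across h@2): 8 holes -> [(0, 2), (0, 3), (1, 2), (1, 3), (2, 2), (2, 3), (3, 2), (3, 3)]
Unfold 4 (reflect across v@2): 16 holes -> [(0, 0), (0, 1), (0, 2), (0, 3), (1, 0), (1, 1), (1, 2), (1, 3), (2, 0), (2, 1), (2, 2), (2, 3), (3, 0), (3, 1), (3, 2), (3, 3)]

Answer: 16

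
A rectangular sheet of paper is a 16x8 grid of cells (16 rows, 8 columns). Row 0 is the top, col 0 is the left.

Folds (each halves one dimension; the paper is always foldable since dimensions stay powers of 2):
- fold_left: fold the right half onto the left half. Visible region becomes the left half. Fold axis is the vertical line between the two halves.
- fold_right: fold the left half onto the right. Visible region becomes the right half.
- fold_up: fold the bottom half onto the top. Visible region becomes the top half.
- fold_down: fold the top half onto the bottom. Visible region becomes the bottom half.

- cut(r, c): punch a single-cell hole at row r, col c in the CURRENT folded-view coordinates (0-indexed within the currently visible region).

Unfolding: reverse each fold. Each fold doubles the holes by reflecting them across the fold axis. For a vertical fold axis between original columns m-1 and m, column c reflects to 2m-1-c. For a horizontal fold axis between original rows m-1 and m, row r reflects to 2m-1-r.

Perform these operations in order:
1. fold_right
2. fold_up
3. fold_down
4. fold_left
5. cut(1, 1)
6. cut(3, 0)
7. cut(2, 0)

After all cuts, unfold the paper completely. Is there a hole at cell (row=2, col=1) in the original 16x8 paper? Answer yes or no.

Answer: yes

Derivation:
Op 1 fold_right: fold axis v@4; visible region now rows[0,16) x cols[4,8) = 16x4
Op 2 fold_up: fold axis h@8; visible region now rows[0,8) x cols[4,8) = 8x4
Op 3 fold_down: fold axis h@4; visible region now rows[4,8) x cols[4,8) = 4x4
Op 4 fold_left: fold axis v@6; visible region now rows[4,8) x cols[4,6) = 4x2
Op 5 cut(1, 1): punch at orig (5,5); cuts so far [(5, 5)]; region rows[4,8) x cols[4,6) = 4x2
Op 6 cut(3, 0): punch at orig (7,4); cuts so far [(5, 5), (7, 4)]; region rows[4,8) x cols[4,6) = 4x2
Op 7 cut(2, 0): punch at orig (6,4); cuts so far [(5, 5), (6, 4), (7, 4)]; region rows[4,8) x cols[4,6) = 4x2
Unfold 1 (reflect across v@6): 6 holes -> [(5, 5), (5, 6), (6, 4), (6, 7), (7, 4), (7, 7)]
Unfold 2 (reflect across h@4): 12 holes -> [(0, 4), (0, 7), (1, 4), (1, 7), (2, 5), (2, 6), (5, 5), (5, 6), (6, 4), (6, 7), (7, 4), (7, 7)]
Unfold 3 (reflect across h@8): 24 holes -> [(0, 4), (0, 7), (1, 4), (1, 7), (2, 5), (2, 6), (5, 5), (5, 6), (6, 4), (6, 7), (7, 4), (7, 7), (8, 4), (8, 7), (9, 4), (9, 7), (10, 5), (10, 6), (13, 5), (13, 6), (14, 4), (14, 7), (15, 4), (15, 7)]
Unfold 4 (reflect across v@4): 48 holes -> [(0, 0), (0, 3), (0, 4), (0, 7), (1, 0), (1, 3), (1, 4), (1, 7), (2, 1), (2, 2), (2, 5), (2, 6), (5, 1), (5, 2), (5, 5), (5, 6), (6, 0), (6, 3), (6, 4), (6, 7), (7, 0), (7, 3), (7, 4), (7, 7), (8, 0), (8, 3), (8, 4), (8, 7), (9, 0), (9, 3), (9, 4), (9, 7), (10, 1), (10, 2), (10, 5), (10, 6), (13, 1), (13, 2), (13, 5), (13, 6), (14, 0), (14, 3), (14, 4), (14, 7), (15, 0), (15, 3), (15, 4), (15, 7)]
Holes: [(0, 0), (0, 3), (0, 4), (0, 7), (1, 0), (1, 3), (1, 4), (1, 7), (2, 1), (2, 2), (2, 5), (2, 6), (5, 1), (5, 2), (5, 5), (5, 6), (6, 0), (6, 3), (6, 4), (6, 7), (7, 0), (7, 3), (7, 4), (7, 7), (8, 0), (8, 3), (8, 4), (8, 7), (9, 0), (9, 3), (9, 4), (9, 7), (10, 1), (10, 2), (10, 5), (10, 6), (13, 1), (13, 2), (13, 5), (13, 6), (14, 0), (14, 3), (14, 4), (14, 7), (15, 0), (15, 3), (15, 4), (15, 7)]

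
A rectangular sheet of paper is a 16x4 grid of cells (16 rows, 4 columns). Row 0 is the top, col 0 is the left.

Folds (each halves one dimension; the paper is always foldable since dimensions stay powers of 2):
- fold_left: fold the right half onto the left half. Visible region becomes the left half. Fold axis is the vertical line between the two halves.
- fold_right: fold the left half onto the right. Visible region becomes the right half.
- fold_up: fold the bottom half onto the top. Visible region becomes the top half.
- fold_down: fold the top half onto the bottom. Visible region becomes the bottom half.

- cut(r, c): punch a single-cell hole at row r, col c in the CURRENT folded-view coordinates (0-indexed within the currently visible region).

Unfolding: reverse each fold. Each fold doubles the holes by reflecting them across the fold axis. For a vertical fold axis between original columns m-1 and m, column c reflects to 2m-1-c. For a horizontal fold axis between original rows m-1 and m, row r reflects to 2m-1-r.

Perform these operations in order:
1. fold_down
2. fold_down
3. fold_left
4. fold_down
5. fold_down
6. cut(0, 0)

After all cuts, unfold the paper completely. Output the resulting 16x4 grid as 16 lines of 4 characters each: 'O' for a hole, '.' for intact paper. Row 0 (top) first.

Op 1 fold_down: fold axis h@8; visible region now rows[8,16) x cols[0,4) = 8x4
Op 2 fold_down: fold axis h@12; visible region now rows[12,16) x cols[0,4) = 4x4
Op 3 fold_left: fold axis v@2; visible region now rows[12,16) x cols[0,2) = 4x2
Op 4 fold_down: fold axis h@14; visible region now rows[14,16) x cols[0,2) = 2x2
Op 5 fold_down: fold axis h@15; visible region now rows[15,16) x cols[0,2) = 1x2
Op 6 cut(0, 0): punch at orig (15,0); cuts so far [(15, 0)]; region rows[15,16) x cols[0,2) = 1x2
Unfold 1 (reflect across h@15): 2 holes -> [(14, 0), (15, 0)]
Unfold 2 (reflect across h@14): 4 holes -> [(12, 0), (13, 0), (14, 0), (15, 0)]
Unfold 3 (reflect across v@2): 8 holes -> [(12, 0), (12, 3), (13, 0), (13, 3), (14, 0), (14, 3), (15, 0), (15, 3)]
Unfold 4 (reflect across h@12): 16 holes -> [(8, 0), (8, 3), (9, 0), (9, 3), (10, 0), (10, 3), (11, 0), (11, 3), (12, 0), (12, 3), (13, 0), (13, 3), (14, 0), (14, 3), (15, 0), (15, 3)]
Unfold 5 (reflect across h@8): 32 holes -> [(0, 0), (0, 3), (1, 0), (1, 3), (2, 0), (2, 3), (3, 0), (3, 3), (4, 0), (4, 3), (5, 0), (5, 3), (6, 0), (6, 3), (7, 0), (7, 3), (8, 0), (8, 3), (9, 0), (9, 3), (10, 0), (10, 3), (11, 0), (11, 3), (12, 0), (12, 3), (13, 0), (13, 3), (14, 0), (14, 3), (15, 0), (15, 3)]

Answer: O..O
O..O
O..O
O..O
O..O
O..O
O..O
O..O
O..O
O..O
O..O
O..O
O..O
O..O
O..O
O..O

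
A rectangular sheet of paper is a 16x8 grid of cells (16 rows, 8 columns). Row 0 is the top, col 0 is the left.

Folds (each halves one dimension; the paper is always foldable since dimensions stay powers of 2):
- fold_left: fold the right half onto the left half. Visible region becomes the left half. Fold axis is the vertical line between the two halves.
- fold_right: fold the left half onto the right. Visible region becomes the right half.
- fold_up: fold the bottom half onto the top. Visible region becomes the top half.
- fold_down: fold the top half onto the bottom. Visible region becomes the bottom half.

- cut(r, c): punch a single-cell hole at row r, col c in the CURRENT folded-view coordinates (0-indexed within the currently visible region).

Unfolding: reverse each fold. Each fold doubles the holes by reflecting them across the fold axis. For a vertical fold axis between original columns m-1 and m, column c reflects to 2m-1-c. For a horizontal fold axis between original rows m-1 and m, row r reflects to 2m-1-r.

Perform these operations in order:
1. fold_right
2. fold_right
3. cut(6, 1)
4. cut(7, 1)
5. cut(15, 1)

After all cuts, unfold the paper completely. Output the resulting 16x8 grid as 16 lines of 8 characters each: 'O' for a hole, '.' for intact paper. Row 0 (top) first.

Op 1 fold_right: fold axis v@4; visible region now rows[0,16) x cols[4,8) = 16x4
Op 2 fold_right: fold axis v@6; visible region now rows[0,16) x cols[6,8) = 16x2
Op 3 cut(6, 1): punch at orig (6,7); cuts so far [(6, 7)]; region rows[0,16) x cols[6,8) = 16x2
Op 4 cut(7, 1): punch at orig (7,7); cuts so far [(6, 7), (7, 7)]; region rows[0,16) x cols[6,8) = 16x2
Op 5 cut(15, 1): punch at orig (15,7); cuts so far [(6, 7), (7, 7), (15, 7)]; region rows[0,16) x cols[6,8) = 16x2
Unfold 1 (reflect across v@6): 6 holes -> [(6, 4), (6, 7), (7, 4), (7, 7), (15, 4), (15, 7)]
Unfold 2 (reflect across v@4): 12 holes -> [(6, 0), (6, 3), (6, 4), (6, 7), (7, 0), (7, 3), (7, 4), (7, 7), (15, 0), (15, 3), (15, 4), (15, 7)]

Answer: ........
........
........
........
........
........
O..OO..O
O..OO..O
........
........
........
........
........
........
........
O..OO..O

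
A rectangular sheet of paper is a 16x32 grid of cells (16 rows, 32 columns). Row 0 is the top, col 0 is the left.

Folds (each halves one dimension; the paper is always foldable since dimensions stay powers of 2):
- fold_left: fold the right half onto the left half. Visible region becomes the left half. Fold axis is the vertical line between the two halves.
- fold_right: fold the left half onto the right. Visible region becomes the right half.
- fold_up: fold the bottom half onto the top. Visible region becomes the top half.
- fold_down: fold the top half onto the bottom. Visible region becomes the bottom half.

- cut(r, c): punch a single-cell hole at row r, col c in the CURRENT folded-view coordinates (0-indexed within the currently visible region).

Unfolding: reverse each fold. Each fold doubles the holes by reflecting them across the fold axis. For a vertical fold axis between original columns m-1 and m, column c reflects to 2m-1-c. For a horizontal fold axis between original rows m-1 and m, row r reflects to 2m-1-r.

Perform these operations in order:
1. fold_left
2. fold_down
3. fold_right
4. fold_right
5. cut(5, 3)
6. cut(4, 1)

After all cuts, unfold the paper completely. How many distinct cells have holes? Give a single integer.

Op 1 fold_left: fold axis v@16; visible region now rows[0,16) x cols[0,16) = 16x16
Op 2 fold_down: fold axis h@8; visible region now rows[8,16) x cols[0,16) = 8x16
Op 3 fold_right: fold axis v@8; visible region now rows[8,16) x cols[8,16) = 8x8
Op 4 fold_right: fold axis v@12; visible region now rows[8,16) x cols[12,16) = 8x4
Op 5 cut(5, 3): punch at orig (13,15); cuts so far [(13, 15)]; region rows[8,16) x cols[12,16) = 8x4
Op 6 cut(4, 1): punch at orig (12,13); cuts so far [(12, 13), (13, 15)]; region rows[8,16) x cols[12,16) = 8x4
Unfold 1 (reflect across v@12): 4 holes -> [(12, 10), (12, 13), (13, 8), (13, 15)]
Unfold 2 (reflect across v@8): 8 holes -> [(12, 2), (12, 5), (12, 10), (12, 13), (13, 0), (13, 7), (13, 8), (13, 15)]
Unfold 3 (reflect across h@8): 16 holes -> [(2, 0), (2, 7), (2, 8), (2, 15), (3, 2), (3, 5), (3, 10), (3, 13), (12, 2), (12, 5), (12, 10), (12, 13), (13, 0), (13, 7), (13, 8), (13, 15)]
Unfold 4 (reflect across v@16): 32 holes -> [(2, 0), (2, 7), (2, 8), (2, 15), (2, 16), (2, 23), (2, 24), (2, 31), (3, 2), (3, 5), (3, 10), (3, 13), (3, 18), (3, 21), (3, 26), (3, 29), (12, 2), (12, 5), (12, 10), (12, 13), (12, 18), (12, 21), (12, 26), (12, 29), (13, 0), (13, 7), (13, 8), (13, 15), (13, 16), (13, 23), (13, 24), (13, 31)]

Answer: 32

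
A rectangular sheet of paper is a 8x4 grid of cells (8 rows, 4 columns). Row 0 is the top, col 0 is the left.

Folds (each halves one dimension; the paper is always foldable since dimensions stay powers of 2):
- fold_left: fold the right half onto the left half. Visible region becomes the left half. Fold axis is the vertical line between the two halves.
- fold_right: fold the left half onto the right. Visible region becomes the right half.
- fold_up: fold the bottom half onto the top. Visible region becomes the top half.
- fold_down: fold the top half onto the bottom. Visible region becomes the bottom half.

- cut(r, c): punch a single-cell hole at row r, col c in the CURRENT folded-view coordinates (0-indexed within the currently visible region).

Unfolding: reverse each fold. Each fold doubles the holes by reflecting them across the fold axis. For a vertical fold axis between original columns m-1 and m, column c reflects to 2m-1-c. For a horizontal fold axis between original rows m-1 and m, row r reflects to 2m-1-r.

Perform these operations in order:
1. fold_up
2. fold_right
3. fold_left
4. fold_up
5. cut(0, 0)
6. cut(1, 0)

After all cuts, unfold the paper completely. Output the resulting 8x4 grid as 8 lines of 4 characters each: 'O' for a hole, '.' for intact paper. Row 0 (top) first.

Op 1 fold_up: fold axis h@4; visible region now rows[0,4) x cols[0,4) = 4x4
Op 2 fold_right: fold axis v@2; visible region now rows[0,4) x cols[2,4) = 4x2
Op 3 fold_left: fold axis v@3; visible region now rows[0,4) x cols[2,3) = 4x1
Op 4 fold_up: fold axis h@2; visible region now rows[0,2) x cols[2,3) = 2x1
Op 5 cut(0, 0): punch at orig (0,2); cuts so far [(0, 2)]; region rows[0,2) x cols[2,3) = 2x1
Op 6 cut(1, 0): punch at orig (1,2); cuts so far [(0, 2), (1, 2)]; region rows[0,2) x cols[2,3) = 2x1
Unfold 1 (reflect across h@2): 4 holes -> [(0, 2), (1, 2), (2, 2), (3, 2)]
Unfold 2 (reflect across v@3): 8 holes -> [(0, 2), (0, 3), (1, 2), (1, 3), (2, 2), (2, 3), (3, 2), (3, 3)]
Unfold 3 (reflect across v@2): 16 holes -> [(0, 0), (0, 1), (0, 2), (0, 3), (1, 0), (1, 1), (1, 2), (1, 3), (2, 0), (2, 1), (2, 2), (2, 3), (3, 0), (3, 1), (3, 2), (3, 3)]
Unfold 4 (reflect across h@4): 32 holes -> [(0, 0), (0, 1), (0, 2), (0, 3), (1, 0), (1, 1), (1, 2), (1, 3), (2, 0), (2, 1), (2, 2), (2, 3), (3, 0), (3, 1), (3, 2), (3, 3), (4, 0), (4, 1), (4, 2), (4, 3), (5, 0), (5, 1), (5, 2), (5, 3), (6, 0), (6, 1), (6, 2), (6, 3), (7, 0), (7, 1), (7, 2), (7, 3)]

Answer: OOOO
OOOO
OOOO
OOOO
OOOO
OOOO
OOOO
OOOO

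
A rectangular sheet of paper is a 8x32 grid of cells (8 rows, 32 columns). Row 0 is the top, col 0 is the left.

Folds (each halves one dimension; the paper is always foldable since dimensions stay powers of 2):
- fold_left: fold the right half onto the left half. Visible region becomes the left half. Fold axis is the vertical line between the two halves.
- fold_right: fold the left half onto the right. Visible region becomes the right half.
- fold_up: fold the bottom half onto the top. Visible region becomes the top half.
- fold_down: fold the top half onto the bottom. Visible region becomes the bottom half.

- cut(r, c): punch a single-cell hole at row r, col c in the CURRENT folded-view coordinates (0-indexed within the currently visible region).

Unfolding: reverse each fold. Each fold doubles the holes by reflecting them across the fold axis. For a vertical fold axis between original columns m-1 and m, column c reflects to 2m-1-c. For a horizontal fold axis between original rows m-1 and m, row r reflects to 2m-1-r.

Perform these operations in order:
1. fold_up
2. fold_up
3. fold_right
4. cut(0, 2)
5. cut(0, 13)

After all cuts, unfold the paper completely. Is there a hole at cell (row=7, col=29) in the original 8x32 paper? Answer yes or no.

Answer: yes

Derivation:
Op 1 fold_up: fold axis h@4; visible region now rows[0,4) x cols[0,32) = 4x32
Op 2 fold_up: fold axis h@2; visible region now rows[0,2) x cols[0,32) = 2x32
Op 3 fold_right: fold axis v@16; visible region now rows[0,2) x cols[16,32) = 2x16
Op 4 cut(0, 2): punch at orig (0,18); cuts so far [(0, 18)]; region rows[0,2) x cols[16,32) = 2x16
Op 5 cut(0, 13): punch at orig (0,29); cuts so far [(0, 18), (0, 29)]; region rows[0,2) x cols[16,32) = 2x16
Unfold 1 (reflect across v@16): 4 holes -> [(0, 2), (0, 13), (0, 18), (0, 29)]
Unfold 2 (reflect across h@2): 8 holes -> [(0, 2), (0, 13), (0, 18), (0, 29), (3, 2), (3, 13), (3, 18), (3, 29)]
Unfold 3 (reflect across h@4): 16 holes -> [(0, 2), (0, 13), (0, 18), (0, 29), (3, 2), (3, 13), (3, 18), (3, 29), (4, 2), (4, 13), (4, 18), (4, 29), (7, 2), (7, 13), (7, 18), (7, 29)]
Holes: [(0, 2), (0, 13), (0, 18), (0, 29), (3, 2), (3, 13), (3, 18), (3, 29), (4, 2), (4, 13), (4, 18), (4, 29), (7, 2), (7, 13), (7, 18), (7, 29)]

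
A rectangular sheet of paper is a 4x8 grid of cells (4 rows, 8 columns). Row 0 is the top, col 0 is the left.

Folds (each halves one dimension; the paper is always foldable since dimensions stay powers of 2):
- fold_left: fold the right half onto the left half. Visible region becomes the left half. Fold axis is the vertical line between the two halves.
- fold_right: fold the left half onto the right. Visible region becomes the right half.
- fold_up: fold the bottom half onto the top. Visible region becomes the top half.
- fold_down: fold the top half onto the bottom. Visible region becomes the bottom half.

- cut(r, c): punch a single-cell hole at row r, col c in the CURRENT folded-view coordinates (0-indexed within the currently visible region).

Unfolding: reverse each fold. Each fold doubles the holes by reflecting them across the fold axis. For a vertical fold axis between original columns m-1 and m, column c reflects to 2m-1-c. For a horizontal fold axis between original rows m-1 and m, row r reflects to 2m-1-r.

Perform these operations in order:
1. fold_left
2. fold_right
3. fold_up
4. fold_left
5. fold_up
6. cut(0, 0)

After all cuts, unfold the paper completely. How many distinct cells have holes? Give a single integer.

Answer: 32

Derivation:
Op 1 fold_left: fold axis v@4; visible region now rows[0,4) x cols[0,4) = 4x4
Op 2 fold_right: fold axis v@2; visible region now rows[0,4) x cols[2,4) = 4x2
Op 3 fold_up: fold axis h@2; visible region now rows[0,2) x cols[2,4) = 2x2
Op 4 fold_left: fold axis v@3; visible region now rows[0,2) x cols[2,3) = 2x1
Op 5 fold_up: fold axis h@1; visible region now rows[0,1) x cols[2,3) = 1x1
Op 6 cut(0, 0): punch at orig (0,2); cuts so far [(0, 2)]; region rows[0,1) x cols[2,3) = 1x1
Unfold 1 (reflect across h@1): 2 holes -> [(0, 2), (1, 2)]
Unfold 2 (reflect across v@3): 4 holes -> [(0, 2), (0, 3), (1, 2), (1, 3)]
Unfold 3 (reflect across h@2): 8 holes -> [(0, 2), (0, 3), (1, 2), (1, 3), (2, 2), (2, 3), (3, 2), (3, 3)]
Unfold 4 (reflect across v@2): 16 holes -> [(0, 0), (0, 1), (0, 2), (0, 3), (1, 0), (1, 1), (1, 2), (1, 3), (2, 0), (2, 1), (2, 2), (2, 3), (3, 0), (3, 1), (3, 2), (3, 3)]
Unfold 5 (reflect across v@4): 32 holes -> [(0, 0), (0, 1), (0, 2), (0, 3), (0, 4), (0, 5), (0, 6), (0, 7), (1, 0), (1, 1), (1, 2), (1, 3), (1, 4), (1, 5), (1, 6), (1, 7), (2, 0), (2, 1), (2, 2), (2, 3), (2, 4), (2, 5), (2, 6), (2, 7), (3, 0), (3, 1), (3, 2), (3, 3), (3, 4), (3, 5), (3, 6), (3, 7)]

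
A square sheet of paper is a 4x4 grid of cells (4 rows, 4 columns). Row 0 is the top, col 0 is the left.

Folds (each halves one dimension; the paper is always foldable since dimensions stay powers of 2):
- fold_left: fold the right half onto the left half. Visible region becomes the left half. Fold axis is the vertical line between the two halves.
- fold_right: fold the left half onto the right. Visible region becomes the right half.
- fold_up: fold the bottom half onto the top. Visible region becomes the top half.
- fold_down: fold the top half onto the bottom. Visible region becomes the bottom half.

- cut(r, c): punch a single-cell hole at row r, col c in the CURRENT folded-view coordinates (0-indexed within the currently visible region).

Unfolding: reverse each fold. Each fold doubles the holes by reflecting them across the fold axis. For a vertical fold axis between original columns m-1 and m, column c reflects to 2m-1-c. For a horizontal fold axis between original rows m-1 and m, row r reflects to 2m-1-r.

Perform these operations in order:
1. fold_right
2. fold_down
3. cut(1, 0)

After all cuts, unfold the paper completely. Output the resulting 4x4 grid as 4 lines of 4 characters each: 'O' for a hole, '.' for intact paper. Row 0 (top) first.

Answer: .OO.
....
....
.OO.

Derivation:
Op 1 fold_right: fold axis v@2; visible region now rows[0,4) x cols[2,4) = 4x2
Op 2 fold_down: fold axis h@2; visible region now rows[2,4) x cols[2,4) = 2x2
Op 3 cut(1, 0): punch at orig (3,2); cuts so far [(3, 2)]; region rows[2,4) x cols[2,4) = 2x2
Unfold 1 (reflect across h@2): 2 holes -> [(0, 2), (3, 2)]
Unfold 2 (reflect across v@2): 4 holes -> [(0, 1), (0, 2), (3, 1), (3, 2)]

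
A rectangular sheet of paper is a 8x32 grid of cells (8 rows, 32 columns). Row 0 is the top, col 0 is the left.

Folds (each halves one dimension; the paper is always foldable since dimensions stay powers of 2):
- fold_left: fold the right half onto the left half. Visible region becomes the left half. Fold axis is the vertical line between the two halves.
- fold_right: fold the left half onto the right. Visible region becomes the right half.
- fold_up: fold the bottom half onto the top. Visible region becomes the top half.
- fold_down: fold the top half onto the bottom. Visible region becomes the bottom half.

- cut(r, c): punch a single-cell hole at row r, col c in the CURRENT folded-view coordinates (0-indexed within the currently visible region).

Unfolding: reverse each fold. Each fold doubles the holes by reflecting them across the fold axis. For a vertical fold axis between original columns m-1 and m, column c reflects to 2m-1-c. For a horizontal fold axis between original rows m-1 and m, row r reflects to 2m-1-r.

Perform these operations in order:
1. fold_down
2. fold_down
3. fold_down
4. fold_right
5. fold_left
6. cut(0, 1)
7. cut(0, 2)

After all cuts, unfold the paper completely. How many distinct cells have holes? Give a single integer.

Op 1 fold_down: fold axis h@4; visible region now rows[4,8) x cols[0,32) = 4x32
Op 2 fold_down: fold axis h@6; visible region now rows[6,8) x cols[0,32) = 2x32
Op 3 fold_down: fold axis h@7; visible region now rows[7,8) x cols[0,32) = 1x32
Op 4 fold_right: fold axis v@16; visible region now rows[7,8) x cols[16,32) = 1x16
Op 5 fold_left: fold axis v@24; visible region now rows[7,8) x cols[16,24) = 1x8
Op 6 cut(0, 1): punch at orig (7,17); cuts so far [(7, 17)]; region rows[7,8) x cols[16,24) = 1x8
Op 7 cut(0, 2): punch at orig (7,18); cuts so far [(7, 17), (7, 18)]; region rows[7,8) x cols[16,24) = 1x8
Unfold 1 (reflect across v@24): 4 holes -> [(7, 17), (7, 18), (7, 29), (7, 30)]
Unfold 2 (reflect across v@16): 8 holes -> [(7, 1), (7, 2), (7, 13), (7, 14), (7, 17), (7, 18), (7, 29), (7, 30)]
Unfold 3 (reflect across h@7): 16 holes -> [(6, 1), (6, 2), (6, 13), (6, 14), (6, 17), (6, 18), (6, 29), (6, 30), (7, 1), (7, 2), (7, 13), (7, 14), (7, 17), (7, 18), (7, 29), (7, 30)]
Unfold 4 (reflect across h@6): 32 holes -> [(4, 1), (4, 2), (4, 13), (4, 14), (4, 17), (4, 18), (4, 29), (4, 30), (5, 1), (5, 2), (5, 13), (5, 14), (5, 17), (5, 18), (5, 29), (5, 30), (6, 1), (6, 2), (6, 13), (6, 14), (6, 17), (6, 18), (6, 29), (6, 30), (7, 1), (7, 2), (7, 13), (7, 14), (7, 17), (7, 18), (7, 29), (7, 30)]
Unfold 5 (reflect across h@4): 64 holes -> [(0, 1), (0, 2), (0, 13), (0, 14), (0, 17), (0, 18), (0, 29), (0, 30), (1, 1), (1, 2), (1, 13), (1, 14), (1, 17), (1, 18), (1, 29), (1, 30), (2, 1), (2, 2), (2, 13), (2, 14), (2, 17), (2, 18), (2, 29), (2, 30), (3, 1), (3, 2), (3, 13), (3, 14), (3, 17), (3, 18), (3, 29), (3, 30), (4, 1), (4, 2), (4, 13), (4, 14), (4, 17), (4, 18), (4, 29), (4, 30), (5, 1), (5, 2), (5, 13), (5, 14), (5, 17), (5, 18), (5, 29), (5, 30), (6, 1), (6, 2), (6, 13), (6, 14), (6, 17), (6, 18), (6, 29), (6, 30), (7, 1), (7, 2), (7, 13), (7, 14), (7, 17), (7, 18), (7, 29), (7, 30)]

Answer: 64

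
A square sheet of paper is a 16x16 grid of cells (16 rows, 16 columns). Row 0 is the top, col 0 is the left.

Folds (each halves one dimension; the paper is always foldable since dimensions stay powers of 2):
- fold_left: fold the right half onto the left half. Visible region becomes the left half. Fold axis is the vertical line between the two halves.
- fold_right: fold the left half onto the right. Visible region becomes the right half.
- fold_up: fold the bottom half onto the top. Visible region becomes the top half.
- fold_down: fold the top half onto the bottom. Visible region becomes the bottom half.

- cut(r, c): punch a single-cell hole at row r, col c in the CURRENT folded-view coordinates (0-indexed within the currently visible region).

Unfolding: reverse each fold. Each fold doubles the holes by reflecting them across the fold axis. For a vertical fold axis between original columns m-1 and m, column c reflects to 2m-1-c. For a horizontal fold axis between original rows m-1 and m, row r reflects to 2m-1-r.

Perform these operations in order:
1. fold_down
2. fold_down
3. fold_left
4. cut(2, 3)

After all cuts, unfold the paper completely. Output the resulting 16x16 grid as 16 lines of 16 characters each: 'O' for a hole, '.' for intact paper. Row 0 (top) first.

Answer: ................
...O........O...
................
................
................
................
...O........O...
................
................
...O........O...
................
................
................
................
...O........O...
................

Derivation:
Op 1 fold_down: fold axis h@8; visible region now rows[8,16) x cols[0,16) = 8x16
Op 2 fold_down: fold axis h@12; visible region now rows[12,16) x cols[0,16) = 4x16
Op 3 fold_left: fold axis v@8; visible region now rows[12,16) x cols[0,8) = 4x8
Op 4 cut(2, 3): punch at orig (14,3); cuts so far [(14, 3)]; region rows[12,16) x cols[0,8) = 4x8
Unfold 1 (reflect across v@8): 2 holes -> [(14, 3), (14, 12)]
Unfold 2 (reflect across h@12): 4 holes -> [(9, 3), (9, 12), (14, 3), (14, 12)]
Unfold 3 (reflect across h@8): 8 holes -> [(1, 3), (1, 12), (6, 3), (6, 12), (9, 3), (9, 12), (14, 3), (14, 12)]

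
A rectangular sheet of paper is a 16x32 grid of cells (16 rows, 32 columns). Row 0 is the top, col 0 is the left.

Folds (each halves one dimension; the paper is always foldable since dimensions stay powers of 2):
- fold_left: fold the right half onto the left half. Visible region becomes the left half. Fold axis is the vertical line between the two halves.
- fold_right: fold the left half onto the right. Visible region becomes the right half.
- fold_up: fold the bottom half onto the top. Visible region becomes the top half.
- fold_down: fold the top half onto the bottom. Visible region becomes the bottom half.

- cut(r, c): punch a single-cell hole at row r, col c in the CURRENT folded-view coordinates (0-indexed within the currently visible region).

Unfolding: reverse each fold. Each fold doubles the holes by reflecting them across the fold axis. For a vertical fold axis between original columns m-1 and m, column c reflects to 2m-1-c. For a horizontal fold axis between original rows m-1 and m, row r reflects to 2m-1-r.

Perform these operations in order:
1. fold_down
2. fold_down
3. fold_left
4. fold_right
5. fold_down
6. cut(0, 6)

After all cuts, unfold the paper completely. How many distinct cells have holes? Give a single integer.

Op 1 fold_down: fold axis h@8; visible region now rows[8,16) x cols[0,32) = 8x32
Op 2 fold_down: fold axis h@12; visible region now rows[12,16) x cols[0,32) = 4x32
Op 3 fold_left: fold axis v@16; visible region now rows[12,16) x cols[0,16) = 4x16
Op 4 fold_right: fold axis v@8; visible region now rows[12,16) x cols[8,16) = 4x8
Op 5 fold_down: fold axis h@14; visible region now rows[14,16) x cols[8,16) = 2x8
Op 6 cut(0, 6): punch at orig (14,14); cuts so far [(14, 14)]; region rows[14,16) x cols[8,16) = 2x8
Unfold 1 (reflect across h@14): 2 holes -> [(13, 14), (14, 14)]
Unfold 2 (reflect across v@8): 4 holes -> [(13, 1), (13, 14), (14, 1), (14, 14)]
Unfold 3 (reflect across v@16): 8 holes -> [(13, 1), (13, 14), (13, 17), (13, 30), (14, 1), (14, 14), (14, 17), (14, 30)]
Unfold 4 (reflect across h@12): 16 holes -> [(9, 1), (9, 14), (9, 17), (9, 30), (10, 1), (10, 14), (10, 17), (10, 30), (13, 1), (13, 14), (13, 17), (13, 30), (14, 1), (14, 14), (14, 17), (14, 30)]
Unfold 5 (reflect across h@8): 32 holes -> [(1, 1), (1, 14), (1, 17), (1, 30), (2, 1), (2, 14), (2, 17), (2, 30), (5, 1), (5, 14), (5, 17), (5, 30), (6, 1), (6, 14), (6, 17), (6, 30), (9, 1), (9, 14), (9, 17), (9, 30), (10, 1), (10, 14), (10, 17), (10, 30), (13, 1), (13, 14), (13, 17), (13, 30), (14, 1), (14, 14), (14, 17), (14, 30)]

Answer: 32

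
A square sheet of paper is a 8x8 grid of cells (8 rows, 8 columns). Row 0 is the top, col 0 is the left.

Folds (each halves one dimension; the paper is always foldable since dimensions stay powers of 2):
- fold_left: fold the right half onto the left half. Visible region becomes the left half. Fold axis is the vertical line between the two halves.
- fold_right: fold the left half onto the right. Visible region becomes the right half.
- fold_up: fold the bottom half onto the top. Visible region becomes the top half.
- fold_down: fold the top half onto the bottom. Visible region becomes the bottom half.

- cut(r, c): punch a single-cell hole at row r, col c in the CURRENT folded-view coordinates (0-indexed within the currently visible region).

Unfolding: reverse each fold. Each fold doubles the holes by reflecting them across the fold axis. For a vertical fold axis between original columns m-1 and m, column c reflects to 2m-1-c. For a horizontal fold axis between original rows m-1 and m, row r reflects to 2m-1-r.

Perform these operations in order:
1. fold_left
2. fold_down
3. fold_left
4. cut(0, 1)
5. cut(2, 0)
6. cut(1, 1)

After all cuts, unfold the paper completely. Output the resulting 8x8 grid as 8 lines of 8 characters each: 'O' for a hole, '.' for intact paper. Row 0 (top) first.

Op 1 fold_left: fold axis v@4; visible region now rows[0,8) x cols[0,4) = 8x4
Op 2 fold_down: fold axis h@4; visible region now rows[4,8) x cols[0,4) = 4x4
Op 3 fold_left: fold axis v@2; visible region now rows[4,8) x cols[0,2) = 4x2
Op 4 cut(0, 1): punch at orig (4,1); cuts so far [(4, 1)]; region rows[4,8) x cols[0,2) = 4x2
Op 5 cut(2, 0): punch at orig (6,0); cuts so far [(4, 1), (6, 0)]; region rows[4,8) x cols[0,2) = 4x2
Op 6 cut(1, 1): punch at orig (5,1); cuts so far [(4, 1), (5, 1), (6, 0)]; region rows[4,8) x cols[0,2) = 4x2
Unfold 1 (reflect across v@2): 6 holes -> [(4, 1), (4, 2), (5, 1), (5, 2), (6, 0), (6, 3)]
Unfold 2 (reflect across h@4): 12 holes -> [(1, 0), (1, 3), (2, 1), (2, 2), (3, 1), (3, 2), (4, 1), (4, 2), (5, 1), (5, 2), (6, 0), (6, 3)]
Unfold 3 (reflect across v@4): 24 holes -> [(1, 0), (1, 3), (1, 4), (1, 7), (2, 1), (2, 2), (2, 5), (2, 6), (3, 1), (3, 2), (3, 5), (3, 6), (4, 1), (4, 2), (4, 5), (4, 6), (5, 1), (5, 2), (5, 5), (5, 6), (6, 0), (6, 3), (6, 4), (6, 7)]

Answer: ........
O..OO..O
.OO..OO.
.OO..OO.
.OO..OO.
.OO..OO.
O..OO..O
........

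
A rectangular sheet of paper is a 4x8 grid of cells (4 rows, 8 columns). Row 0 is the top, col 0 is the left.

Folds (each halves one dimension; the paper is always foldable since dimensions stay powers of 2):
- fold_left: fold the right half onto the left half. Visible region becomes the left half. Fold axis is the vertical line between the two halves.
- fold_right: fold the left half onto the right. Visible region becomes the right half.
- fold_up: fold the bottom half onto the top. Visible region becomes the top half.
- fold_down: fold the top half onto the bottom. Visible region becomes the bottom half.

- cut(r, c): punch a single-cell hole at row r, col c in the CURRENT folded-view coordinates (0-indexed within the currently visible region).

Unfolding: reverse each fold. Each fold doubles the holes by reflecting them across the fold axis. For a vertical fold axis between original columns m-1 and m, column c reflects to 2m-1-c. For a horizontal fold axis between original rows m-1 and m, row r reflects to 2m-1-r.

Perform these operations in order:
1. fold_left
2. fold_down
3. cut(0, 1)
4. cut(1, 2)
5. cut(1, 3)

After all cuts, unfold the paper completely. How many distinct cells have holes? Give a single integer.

Answer: 12

Derivation:
Op 1 fold_left: fold axis v@4; visible region now rows[0,4) x cols[0,4) = 4x4
Op 2 fold_down: fold axis h@2; visible region now rows[2,4) x cols[0,4) = 2x4
Op 3 cut(0, 1): punch at orig (2,1); cuts so far [(2, 1)]; region rows[2,4) x cols[0,4) = 2x4
Op 4 cut(1, 2): punch at orig (3,2); cuts so far [(2, 1), (3, 2)]; region rows[2,4) x cols[0,4) = 2x4
Op 5 cut(1, 3): punch at orig (3,3); cuts so far [(2, 1), (3, 2), (3, 3)]; region rows[2,4) x cols[0,4) = 2x4
Unfold 1 (reflect across h@2): 6 holes -> [(0, 2), (0, 3), (1, 1), (2, 1), (3, 2), (3, 3)]
Unfold 2 (reflect across v@4): 12 holes -> [(0, 2), (0, 3), (0, 4), (0, 5), (1, 1), (1, 6), (2, 1), (2, 6), (3, 2), (3, 3), (3, 4), (3, 5)]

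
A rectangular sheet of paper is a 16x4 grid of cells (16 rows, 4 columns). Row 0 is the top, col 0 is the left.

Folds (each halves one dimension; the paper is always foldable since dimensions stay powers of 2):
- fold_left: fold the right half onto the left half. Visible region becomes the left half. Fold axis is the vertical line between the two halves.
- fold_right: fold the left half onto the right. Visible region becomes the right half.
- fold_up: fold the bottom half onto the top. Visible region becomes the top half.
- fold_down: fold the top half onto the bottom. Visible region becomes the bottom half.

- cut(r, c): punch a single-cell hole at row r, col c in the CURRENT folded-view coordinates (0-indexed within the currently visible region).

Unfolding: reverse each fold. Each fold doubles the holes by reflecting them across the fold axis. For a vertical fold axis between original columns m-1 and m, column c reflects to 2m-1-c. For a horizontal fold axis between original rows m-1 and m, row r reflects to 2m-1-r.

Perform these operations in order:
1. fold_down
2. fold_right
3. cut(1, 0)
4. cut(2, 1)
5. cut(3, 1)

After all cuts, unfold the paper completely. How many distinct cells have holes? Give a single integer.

Op 1 fold_down: fold axis h@8; visible region now rows[8,16) x cols[0,4) = 8x4
Op 2 fold_right: fold axis v@2; visible region now rows[8,16) x cols[2,4) = 8x2
Op 3 cut(1, 0): punch at orig (9,2); cuts so far [(9, 2)]; region rows[8,16) x cols[2,4) = 8x2
Op 4 cut(2, 1): punch at orig (10,3); cuts so far [(9, 2), (10, 3)]; region rows[8,16) x cols[2,4) = 8x2
Op 5 cut(3, 1): punch at orig (11,3); cuts so far [(9, 2), (10, 3), (11, 3)]; region rows[8,16) x cols[2,4) = 8x2
Unfold 1 (reflect across v@2): 6 holes -> [(9, 1), (9, 2), (10, 0), (10, 3), (11, 0), (11, 3)]
Unfold 2 (reflect across h@8): 12 holes -> [(4, 0), (4, 3), (5, 0), (5, 3), (6, 1), (6, 2), (9, 1), (9, 2), (10, 0), (10, 3), (11, 0), (11, 3)]

Answer: 12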